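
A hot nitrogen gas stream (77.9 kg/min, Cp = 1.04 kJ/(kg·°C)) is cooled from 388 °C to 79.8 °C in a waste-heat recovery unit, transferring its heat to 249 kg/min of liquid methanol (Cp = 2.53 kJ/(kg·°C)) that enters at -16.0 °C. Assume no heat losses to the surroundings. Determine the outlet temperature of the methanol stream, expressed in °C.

Heat released by hot stream: Q = 77.9 × 1.04 × (388 − 79.8) = 24969 kJ/min
Energy balance on cold side (adiabatic exchanger): Q = ṁ_c·Cp_c·(T_c,out − T_c,in)
T_c,out = -16.0 + 24969/(249 × 2.53) = 23.635 °C

T_c,out = 23.6 °C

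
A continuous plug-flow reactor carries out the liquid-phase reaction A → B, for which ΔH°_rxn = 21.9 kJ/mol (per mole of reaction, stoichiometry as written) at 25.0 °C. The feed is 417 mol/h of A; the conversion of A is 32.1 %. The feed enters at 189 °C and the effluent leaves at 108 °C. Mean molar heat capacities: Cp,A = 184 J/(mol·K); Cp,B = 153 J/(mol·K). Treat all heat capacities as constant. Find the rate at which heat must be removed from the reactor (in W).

Q_out = 1010 W

Extent of reaction ξ = 0.321 × 417 = 133.86 mol/h
Reaction term: ξ·ΔH°_rxn = 133.86 × 21.9 = 2931.5 kJ/h
Sensible, feed 189→25 °C: -12583 kJ/h
Outlet flows (mol/h): A 283.14, B 133.86
Sensible, products 25→108 °C: 6024 kJ/h
Q = ΔH = -3627.9 kJ/h = -1.0078 kW
Heat removed = 1007.8 W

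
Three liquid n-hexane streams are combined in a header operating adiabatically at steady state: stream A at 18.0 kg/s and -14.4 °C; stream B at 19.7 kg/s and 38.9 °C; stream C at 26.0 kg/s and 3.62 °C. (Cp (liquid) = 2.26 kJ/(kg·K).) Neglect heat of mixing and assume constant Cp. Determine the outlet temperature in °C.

T_out = 9.44 °C

Energy balance with Q = 0: Σ ṁᵢCp,ᵢ(T_out − Tᵢ) = 0
Σ ṁᵢCp,ᵢTᵢ = 18.0×2.26×-14.4 + 19.7×2.26×38.9 + 26.0×2.26×3.62 = 1358.8
Σ ṁᵢCp,ᵢ = 18.0×2.26 + 19.7×2.26 + 26.0×2.26 = 143.96
T_out = 1358.8 / 143.96 = 9.4388 °C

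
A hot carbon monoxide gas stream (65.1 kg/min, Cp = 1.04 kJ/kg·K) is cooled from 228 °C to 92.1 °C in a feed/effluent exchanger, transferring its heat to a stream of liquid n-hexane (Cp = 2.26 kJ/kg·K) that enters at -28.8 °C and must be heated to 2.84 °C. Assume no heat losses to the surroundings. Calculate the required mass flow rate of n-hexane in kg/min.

ṁ_c = 129 kg/min

Heat released by hot stream: Q = 65.1 × 1.04 × (228 − 92.1) = 9201 kJ/min
Energy balance on cold side (adiabatic exchanger): Q = ṁ_c·Cp_c·(T_c,out − T_c,in)
ṁ_c = 9201 / [2.26 × (2.84 − -28.8)] = 128.67 kg/min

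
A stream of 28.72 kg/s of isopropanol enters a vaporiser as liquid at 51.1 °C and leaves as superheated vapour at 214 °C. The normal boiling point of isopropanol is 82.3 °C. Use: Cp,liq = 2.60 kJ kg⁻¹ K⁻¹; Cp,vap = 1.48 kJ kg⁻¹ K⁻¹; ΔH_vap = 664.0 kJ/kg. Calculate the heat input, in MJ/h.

Q = 97200 MJ/h

liquid 51.1→82.3 °C: 81.12 kJ/kg
vaporisation at 82.3 °C: 664 kJ/kg
vapour 82.3→214 °C: 194.92 kJ/kg
Δh = 81.12 + 664 + 194.92 = 940.04 kJ/kg
Q = ṁ·Δh = 28.72 kg/s × 940.04 kJ/kg = 26998 kJ/s
|Q| = 26998 kW = 97192 MJ/h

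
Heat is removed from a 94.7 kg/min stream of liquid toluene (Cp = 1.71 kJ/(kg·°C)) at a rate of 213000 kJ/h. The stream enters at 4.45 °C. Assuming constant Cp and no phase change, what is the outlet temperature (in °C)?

T_out = -17.5 °C

Q = 213000 kJ/h = 3550 kJ/min
ΔT = Q/(ṁ·Cp) = 3550/(94.7×1.71) = 21.922 K
T_out = 4.45 − 21.922 = -17.472 °C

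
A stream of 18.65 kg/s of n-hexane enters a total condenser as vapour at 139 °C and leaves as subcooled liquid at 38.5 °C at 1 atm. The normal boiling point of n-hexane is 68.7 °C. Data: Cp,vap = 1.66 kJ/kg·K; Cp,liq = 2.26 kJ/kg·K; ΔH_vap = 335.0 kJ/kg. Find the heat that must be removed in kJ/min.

vapour 139→68.7 °C: -116.7 kJ/kg
condensation at 68.7 °C: -335 kJ/kg
liquid 68.7→38.5 °C: -68.252 kJ/kg
Δh = -116.7 + -335 + -68.252 = -519.95 kJ/kg
Q = ṁ·Δh = 18.65 kg/s × -519.95 kJ/kg = -9697.1 kJ/s
|Q| = 9697.1 kW = 581820 kJ/min

Q_c = 582000 kJ/min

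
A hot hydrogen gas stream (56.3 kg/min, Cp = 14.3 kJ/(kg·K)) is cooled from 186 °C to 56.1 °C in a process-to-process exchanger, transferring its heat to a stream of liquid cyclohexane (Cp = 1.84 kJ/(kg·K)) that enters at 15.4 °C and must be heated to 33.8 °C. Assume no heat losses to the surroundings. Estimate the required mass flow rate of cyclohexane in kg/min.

Heat released by hot stream: Q = 56.3 × 14.3 × (186 − 56.1) = 104580 kJ/min
Energy balance on cold side (adiabatic exchanger): Q = ṁ_c·Cp_c·(T_c,out − T_c,in)
ṁ_c = 104580 / [1.84 × (33.8 − 15.4)] = 3089 kg/min

ṁ_c = 3090 kg/min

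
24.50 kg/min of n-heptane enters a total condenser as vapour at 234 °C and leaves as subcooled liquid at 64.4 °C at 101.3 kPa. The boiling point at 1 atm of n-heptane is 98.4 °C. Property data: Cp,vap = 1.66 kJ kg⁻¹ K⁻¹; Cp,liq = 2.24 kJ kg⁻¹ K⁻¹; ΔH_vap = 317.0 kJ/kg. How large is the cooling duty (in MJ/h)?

vapour 234→98.4 °C: -225.1 kJ/kg
condensation at 98.4 °C: -317 kJ/kg
liquid 98.4→64.4 °C: -76.16 kJ/kg
Δh = -225.1 + -317 + -76.16 = -618.26 kJ/kg
Q = ṁ·Δh = 24.50 kg/min × -618.26 kJ/kg = -15147 kJ/min
|Q| = 252.45 kW = 908.84 MJ/h

Q_c = 909 MJ/h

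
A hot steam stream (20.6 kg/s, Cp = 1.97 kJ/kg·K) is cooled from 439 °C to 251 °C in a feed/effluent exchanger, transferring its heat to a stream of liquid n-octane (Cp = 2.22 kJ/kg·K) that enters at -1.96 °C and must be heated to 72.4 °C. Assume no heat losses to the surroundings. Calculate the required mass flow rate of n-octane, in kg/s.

Heat released by hot stream: Q = 20.6 × 1.97 × (439 − 251) = 7629.4 kJ/s
Energy balance on cold side (adiabatic exchanger): Q = ṁ_c·Cp_c·(T_c,out − T_c,in)
ṁ_c = 7629.4 / [2.22 × (72.4 − -1.96)] = 46.217 kg/s

ṁ_c = 46.2 kg/s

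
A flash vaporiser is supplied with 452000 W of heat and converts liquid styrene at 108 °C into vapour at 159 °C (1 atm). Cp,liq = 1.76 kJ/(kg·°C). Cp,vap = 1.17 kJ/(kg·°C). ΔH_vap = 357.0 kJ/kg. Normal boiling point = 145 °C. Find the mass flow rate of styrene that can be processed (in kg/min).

Δh = 1.76×(145−108) + 357.0 + 1.17×(159−145) = 438.5 kJ/kg
Q = 452000 W = 452 kJ/s = 27120 kJ/min
ṁ = Q/Δh = 27120 / 438.5 = 61.847 kg/min

ṁ = 61.8 kg/min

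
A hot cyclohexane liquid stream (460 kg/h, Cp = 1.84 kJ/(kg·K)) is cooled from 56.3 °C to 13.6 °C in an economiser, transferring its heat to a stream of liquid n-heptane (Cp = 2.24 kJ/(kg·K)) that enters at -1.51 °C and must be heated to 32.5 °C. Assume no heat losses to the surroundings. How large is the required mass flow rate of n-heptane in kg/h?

Heat released by hot stream: Q = 460 × 1.84 × (56.3 − 13.6) = 36141 kJ/h
Energy balance on cold side (adiabatic exchanger): Q = ṁ_c·Cp_c·(T_c,out − T_c,in)
ṁ_c = 36141 / [2.24 × (32.5 − -1.51)] = 474.4 kg/h

ṁ_c = 474 kg/h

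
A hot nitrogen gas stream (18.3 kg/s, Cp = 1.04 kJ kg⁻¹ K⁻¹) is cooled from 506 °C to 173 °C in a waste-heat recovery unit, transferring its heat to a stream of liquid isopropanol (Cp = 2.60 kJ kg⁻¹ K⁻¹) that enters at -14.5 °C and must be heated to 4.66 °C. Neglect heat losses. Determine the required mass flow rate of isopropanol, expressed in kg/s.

Heat released by hot stream: Q = 18.3 × 1.04 × (506 − 173) = 6337.7 kJ/s
Energy balance on cold side (adiabatic exchanger): Q = ṁ_c·Cp_c·(T_c,out − T_c,in)
ṁ_c = 6337.7 / [2.60 × (4.66 − -14.5)] = 127.22 kg/s

ṁ_c = 127 kg/s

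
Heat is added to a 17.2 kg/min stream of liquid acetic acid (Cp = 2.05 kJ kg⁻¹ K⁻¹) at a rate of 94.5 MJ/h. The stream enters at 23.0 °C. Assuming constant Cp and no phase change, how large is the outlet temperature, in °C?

T_out = 67.7 °C

Q = 94.5 MJ/h = 1575 kJ/min
ΔT = Q/(ṁ·Cp) = 1575/(17.2×2.05) = 44.668 K
T_out = 23.0 + 44.668 = 67.668 °C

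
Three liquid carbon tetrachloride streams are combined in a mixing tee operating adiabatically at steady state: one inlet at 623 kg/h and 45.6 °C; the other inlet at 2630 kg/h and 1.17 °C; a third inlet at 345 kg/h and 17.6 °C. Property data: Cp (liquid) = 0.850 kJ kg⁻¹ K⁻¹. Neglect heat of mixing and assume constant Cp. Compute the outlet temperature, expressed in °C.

Adiabatic, steady state ⇒ Σ ṁᵢCp,ᵢ(T_out − Tᵢ) = 0
Σ ṁᵢCp,ᵢTᵢ = 623×0.850×45.6 + 2630×0.850×1.17 + 345×0.850×17.6 = 31924
Σ ṁᵢCp,ᵢ = 623×0.850 + 2630×0.850 + 345×0.850 = 3058.3
T_out = 31924 / 3058.3 = 10.439 °C

T_out = 10.4 °C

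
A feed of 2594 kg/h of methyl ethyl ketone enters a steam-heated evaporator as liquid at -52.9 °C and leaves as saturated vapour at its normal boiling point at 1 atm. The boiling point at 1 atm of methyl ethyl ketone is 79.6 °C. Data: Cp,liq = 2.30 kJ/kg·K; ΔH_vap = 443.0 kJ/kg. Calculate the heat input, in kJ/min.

Q = 32300 kJ/min

liquid -52.9→79.6 °C: 304.75 kJ/kg
vaporisation at 79.6 °C: 443 kJ/kg
Δh = 304.75 + 443 = 747.75 kJ/kg
Q = ṁ·Δh = 2594 kg/h × 747.75 kJ/kg = 1.9397e+06 kJ/h
|Q| = 538.8 kW = 32328 kJ/min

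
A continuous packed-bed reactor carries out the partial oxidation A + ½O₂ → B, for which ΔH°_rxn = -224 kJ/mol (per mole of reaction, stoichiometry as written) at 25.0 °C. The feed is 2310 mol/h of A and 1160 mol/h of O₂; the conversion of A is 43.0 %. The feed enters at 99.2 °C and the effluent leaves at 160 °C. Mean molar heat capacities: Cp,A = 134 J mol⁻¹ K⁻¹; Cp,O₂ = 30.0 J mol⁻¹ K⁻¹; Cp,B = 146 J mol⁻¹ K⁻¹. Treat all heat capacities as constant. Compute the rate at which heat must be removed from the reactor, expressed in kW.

Extent of reaction ξ = 0.430 × 2310 = 993.3 mol/h
Reaction term: ξ·ΔH°_rxn = 993.3 × -224 = -222500 kJ/h
Sensible, feed 99.2→25 °C: -25550 kJ/h
Outlet flows (mol/h): A 1316.7, O₂ 663.35, B 993.3
Sensible, products 25→160 °C: 46084 kJ/h
Q = ΔH = -201970 kJ/h = -56.102 kW
Heat removed = 56.102 kW

Q_out = 56.1 kW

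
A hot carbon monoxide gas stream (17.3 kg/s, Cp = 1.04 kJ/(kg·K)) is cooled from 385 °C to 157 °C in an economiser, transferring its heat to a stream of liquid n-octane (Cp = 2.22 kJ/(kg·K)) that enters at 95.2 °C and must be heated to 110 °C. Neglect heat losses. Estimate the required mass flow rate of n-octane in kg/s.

Heat released by hot stream: Q = 17.3 × 1.04 × (385 − 157) = 4102.2 kJ/s
Energy balance on cold side (adiabatic exchanger): Q = ṁ_c·Cp_c·(T_c,out − T_c,in)
ṁ_c = 4102.2 / [2.22 × (110 − 95.2)] = 124.85 kg/s

ṁ_c = 125 kg/s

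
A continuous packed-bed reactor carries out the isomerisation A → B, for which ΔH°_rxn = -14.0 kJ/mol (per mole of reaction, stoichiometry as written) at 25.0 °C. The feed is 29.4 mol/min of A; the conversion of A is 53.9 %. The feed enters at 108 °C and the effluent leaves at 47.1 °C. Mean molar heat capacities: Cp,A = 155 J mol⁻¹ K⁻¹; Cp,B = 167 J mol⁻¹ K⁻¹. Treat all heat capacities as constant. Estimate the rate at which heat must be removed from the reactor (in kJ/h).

Extent of reaction ξ = 0.539 × 29.4 = 15.847 mol/min
Reaction term: ξ·ΔH°_rxn = 15.847 × -14.0 = -221.85 kJ/min
Sensible, feed 108→25 °C: -378.23 kJ/min
Outlet flows (mol/min): A 13.553, B 15.847
Sensible, products 25→47.1 °C: 104.91 kJ/min
Q = ΔH = -495.17 kJ/min = -8.2529 kW
Heat removed = 29710 kJ/h

Q_out = 29700 kJ/h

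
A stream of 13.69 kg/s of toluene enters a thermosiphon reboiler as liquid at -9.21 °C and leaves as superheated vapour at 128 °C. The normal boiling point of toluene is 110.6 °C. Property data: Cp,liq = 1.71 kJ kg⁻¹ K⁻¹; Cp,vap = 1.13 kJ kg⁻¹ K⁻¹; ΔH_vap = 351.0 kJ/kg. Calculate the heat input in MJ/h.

liquid -9.21→110.6 °C: 204.88 kJ/kg
vaporisation at 110.6 °C: 351 kJ/kg
vapour 110.6→128 °C: 19.662 kJ/kg
Δh = 204.88 + 351 + 19.662 = 575.54 kJ/kg
Q = ṁ·Δh = 13.69 kg/s × 575.54 kJ/kg = 7879.1 kJ/s
|Q| = 7879.1 kW = 28365 MJ/h

Q = 28400 MJ/h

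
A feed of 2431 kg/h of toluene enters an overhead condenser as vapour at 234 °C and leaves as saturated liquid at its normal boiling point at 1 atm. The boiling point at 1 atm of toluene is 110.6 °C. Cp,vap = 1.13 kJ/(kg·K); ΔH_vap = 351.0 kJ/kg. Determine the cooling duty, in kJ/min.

Q_c = 19900 kJ/min

vapour 234→110.6 °C: -139.44 kJ/kg
condensation at 110.6 °C: -351 kJ/kg
Δh = -139.44 + -351 = -490.44 kJ/kg
Q = ṁ·Δh = 2431 kg/h × -490.44 kJ/kg = -1.1923e+06 kJ/h
|Q| = 331.18 kW = 19871 kJ/min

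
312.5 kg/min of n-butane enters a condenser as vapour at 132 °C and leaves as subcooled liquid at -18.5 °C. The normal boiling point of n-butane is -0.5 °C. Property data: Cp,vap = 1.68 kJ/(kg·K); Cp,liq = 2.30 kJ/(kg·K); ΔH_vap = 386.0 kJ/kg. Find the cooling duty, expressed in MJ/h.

Q_c = 12200 MJ/h

vapour 132→-0.5 °C: -222.6 kJ/kg
condensation at -0.5 °C: -386 kJ/kg
liquid -0.5→-18.5 °C: -41.4 kJ/kg
Δh = -222.6 + -386 + -41.4 = -650 kJ/kg
Q = ṁ·Δh = 312.5 kg/min × -650 kJ/kg = -203120 kJ/min
|Q| = 3385.4 kW = 12188 MJ/h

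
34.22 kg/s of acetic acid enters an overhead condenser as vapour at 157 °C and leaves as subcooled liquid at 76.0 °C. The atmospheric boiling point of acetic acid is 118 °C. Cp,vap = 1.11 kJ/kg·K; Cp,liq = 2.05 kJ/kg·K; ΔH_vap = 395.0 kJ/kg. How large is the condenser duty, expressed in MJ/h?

vapour 157→118 °C: -43.29 kJ/kg
condensation at 118 °C: -395 kJ/kg
liquid 118→76.0 °C: -86.1 kJ/kg
Δh = -43.29 + -395 + -86.1 = -524.39 kJ/kg
Q = ṁ·Δh = 34.22 kg/s × -524.39 kJ/kg = -17945 kJ/s
|Q| = 17945 kW = 64601 MJ/h

Q_c = 64600 MJ/h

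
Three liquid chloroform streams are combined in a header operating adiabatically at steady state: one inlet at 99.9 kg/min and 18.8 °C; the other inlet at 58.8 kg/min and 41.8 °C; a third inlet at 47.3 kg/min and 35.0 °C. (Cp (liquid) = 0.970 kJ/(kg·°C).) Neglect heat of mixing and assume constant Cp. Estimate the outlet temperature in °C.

T_out = 29.1 °C

Energy balance with Q = 0: Σ ṁᵢCp,ᵢ(T_out − Tᵢ) = 0
T_out = Σ ṁᵢCp,ᵢTᵢ / Σ ṁᵢCp,ᵢ
      = 5811.7 / 199.82 = 29.085 °C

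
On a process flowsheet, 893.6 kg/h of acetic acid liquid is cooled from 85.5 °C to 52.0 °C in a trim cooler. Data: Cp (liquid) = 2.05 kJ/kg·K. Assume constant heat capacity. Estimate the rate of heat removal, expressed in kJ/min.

Q_c = 1020 kJ/min

Q = ṁ·Cp·ΔT = 893.6 × 2.05 × (52.0 − 85.5) = -61368 kJ/h
Converting: 61368 / 3600 s = 17.047 kW
Cooling duty = 1022.8 kJ/min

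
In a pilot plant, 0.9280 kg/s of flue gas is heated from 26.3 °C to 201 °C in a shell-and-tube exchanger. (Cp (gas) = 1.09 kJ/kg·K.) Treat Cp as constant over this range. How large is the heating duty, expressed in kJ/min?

Q = 10600 kJ/min

Q = ṁ·Cp·ΔT = 0.9280 × 1.09 × (201 − 26.3) = 176.71 kJ/s
Heating duty = 10603 kJ/min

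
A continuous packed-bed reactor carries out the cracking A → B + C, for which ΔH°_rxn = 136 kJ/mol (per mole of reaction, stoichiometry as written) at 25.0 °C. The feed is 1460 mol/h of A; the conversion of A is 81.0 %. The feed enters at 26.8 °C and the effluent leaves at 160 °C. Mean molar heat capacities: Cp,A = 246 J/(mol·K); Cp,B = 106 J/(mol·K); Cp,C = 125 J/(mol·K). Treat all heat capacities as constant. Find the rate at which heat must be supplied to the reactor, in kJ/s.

Q_in = 57.3 kJ/s

Extent of reaction ξ = 0.810 × 1460 = 1182.6 mol/h
Reaction term: ξ·ΔH°_rxn = 1182.6 × 136 = 160830 kJ/h
Sensible, feed 26.8→25 °C: -646.49 kJ/h
Outlet flows (mol/h): A 277.4, B 1182.6, C 1182.6
Sensible, products 25→160 °C: 46092 kJ/h
Q = ΔH = 206280 kJ/h = 57.3 kW
Heat supplied = 57.3 kJ/s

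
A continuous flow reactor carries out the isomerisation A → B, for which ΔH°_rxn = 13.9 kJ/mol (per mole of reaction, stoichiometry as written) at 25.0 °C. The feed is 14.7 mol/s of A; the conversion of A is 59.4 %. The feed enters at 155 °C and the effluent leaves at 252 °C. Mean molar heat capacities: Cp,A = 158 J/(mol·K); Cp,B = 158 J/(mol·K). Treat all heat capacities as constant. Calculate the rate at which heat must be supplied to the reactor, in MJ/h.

Q_in = 1250 MJ/h

Extent of reaction ξ = 0.594 × 14.7 = 8.7318 mol/s
Reaction term: ξ·ΔH°_rxn = 8.7318 × 13.9 = 121.37 kJ/s
Sensible, feed 155→25 °C: -301.94 kJ/s
Outlet flows (mol/s): A 5.9682, B 8.7318
Sensible, products 25→252 °C: 527.23 kJ/s
Q = ΔH = 346.66 kJ/s = 346.66 kW
Heat supplied = 1248 MJ/h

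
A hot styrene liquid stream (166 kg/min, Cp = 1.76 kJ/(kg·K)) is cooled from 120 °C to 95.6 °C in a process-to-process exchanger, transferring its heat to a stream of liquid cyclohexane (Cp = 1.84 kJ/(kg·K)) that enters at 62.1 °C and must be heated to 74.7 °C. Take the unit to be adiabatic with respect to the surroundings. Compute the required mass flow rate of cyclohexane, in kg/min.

ṁ_c = 307 kg/min

Heat released by hot stream: Q = 166 × 1.76 × (120 − 95.6) = 7128.7 kJ/min
Energy balance on cold side (adiabatic exchanger): Q = ṁ_c·Cp_c·(T_c,out − T_c,in)
ṁ_c = 7128.7 / [1.84 × (74.7 − 62.1)] = 307.48 kg/min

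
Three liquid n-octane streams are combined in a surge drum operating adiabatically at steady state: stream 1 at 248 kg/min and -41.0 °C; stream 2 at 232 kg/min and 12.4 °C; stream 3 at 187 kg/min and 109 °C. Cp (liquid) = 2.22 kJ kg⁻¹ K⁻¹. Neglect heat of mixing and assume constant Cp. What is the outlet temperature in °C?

No heat crosses the boundary, so H_out = H_in.
T_out = Σ ṁᵢCp,ᵢTᵢ / Σ ṁᵢCp,ᵢ
      = 29064 / 1480.7 = 19.628 °C

T_out = 19.6 °C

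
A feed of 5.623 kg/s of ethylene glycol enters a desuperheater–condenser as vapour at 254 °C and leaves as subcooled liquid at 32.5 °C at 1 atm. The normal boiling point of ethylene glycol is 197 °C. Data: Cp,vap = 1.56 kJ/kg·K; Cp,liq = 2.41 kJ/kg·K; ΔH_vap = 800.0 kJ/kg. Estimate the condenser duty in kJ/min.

Q_c = 434000 kJ/min

vapour 254→197 °C: -88.92 kJ/kg
condensation at 197 °C: -800 kJ/kg
liquid 197→32.5 °C: -396.45 kJ/kg
Δh = -88.92 + -800 + -396.45 = -1285.4 kJ/kg
Q = ṁ·Δh = 5.623 kg/s × -1285.4 kJ/kg = -7227.6 kJ/s
|Q| = 7227.6 kW = 433660 kJ/min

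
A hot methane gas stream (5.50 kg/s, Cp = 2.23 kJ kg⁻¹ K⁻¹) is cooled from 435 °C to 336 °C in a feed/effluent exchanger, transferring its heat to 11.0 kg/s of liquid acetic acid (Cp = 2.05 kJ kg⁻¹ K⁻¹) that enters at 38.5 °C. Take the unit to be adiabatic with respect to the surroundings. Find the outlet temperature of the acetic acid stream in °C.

Heat released by hot stream: Q = 5.50 × 2.23 × (435 − 336) = 1214.2 kJ/s
Energy balance on cold side (adiabatic exchanger): Q = ṁ_c·Cp_c·(T_c,out − T_c,in)
T_c,out = 38.5 + 1214.2/(11.0 × 2.05) = 92.346 °C

T_c,out = 92.3 °C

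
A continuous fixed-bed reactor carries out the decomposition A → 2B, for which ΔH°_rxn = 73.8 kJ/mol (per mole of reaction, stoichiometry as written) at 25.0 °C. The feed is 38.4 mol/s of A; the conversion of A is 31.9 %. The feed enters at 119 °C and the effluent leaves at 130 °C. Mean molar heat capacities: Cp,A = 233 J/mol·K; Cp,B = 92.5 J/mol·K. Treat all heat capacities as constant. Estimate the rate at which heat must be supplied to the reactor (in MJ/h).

Extent of reaction ξ = 0.319 × 38.4 = 12.25 mol/s
Reaction term: ξ·ΔH°_rxn = 12.25 × 73.8 = 904.02 kJ/s
Sensible, feed 119→25 °C: -841.04 kJ/s
Outlet flows (mol/s): A 26.15, B 24.499
Sensible, products 25→130 °C: 877.72 kJ/s
Q = ΔH = 940.7 kJ/s = 940.7 kW
Heat supplied = 3386.5 MJ/h

Q_in = 3390 MJ/h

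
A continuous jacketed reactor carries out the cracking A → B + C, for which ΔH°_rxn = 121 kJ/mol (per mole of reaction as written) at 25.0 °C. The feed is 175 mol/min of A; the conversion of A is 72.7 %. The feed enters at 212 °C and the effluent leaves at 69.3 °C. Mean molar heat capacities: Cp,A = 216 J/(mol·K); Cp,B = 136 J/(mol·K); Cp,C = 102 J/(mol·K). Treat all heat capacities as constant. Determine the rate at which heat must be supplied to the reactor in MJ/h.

Extent of reaction ξ = 0.727 × 175 = 127.22 mol/min
Reaction term: ξ·ΔH°_rxn = 127.22 × 121 = 15394 kJ/min
Sensible, feed 212→25 °C: -7068.6 kJ/min
Outlet flows (mol/min): A 47.775, B 127.22, C 127.22
Sensible, products 25→69.3 °C: 1798.5 kJ/min
Q = ΔH = 10124 kJ/min = 168.74 kW
Heat supplied = 607.45 MJ/h

Q_in = 607 MJ/h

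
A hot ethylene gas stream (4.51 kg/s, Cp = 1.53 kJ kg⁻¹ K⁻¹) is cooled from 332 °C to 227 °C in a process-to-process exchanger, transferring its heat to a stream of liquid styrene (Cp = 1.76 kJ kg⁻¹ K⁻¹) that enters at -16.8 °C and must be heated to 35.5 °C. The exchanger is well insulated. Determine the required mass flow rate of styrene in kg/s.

ṁ_c = 7.87 kg/s

Heat released by hot stream: Q = 4.51 × 1.53 × (332 − 227) = 724.53 kJ/s
Energy balance on cold side (adiabatic exchanger): Q = ṁ_c·Cp_c·(T_c,out − T_c,in)
ṁ_c = 724.53 / [1.76 × (35.5 − -16.8)] = 7.8712 kg/s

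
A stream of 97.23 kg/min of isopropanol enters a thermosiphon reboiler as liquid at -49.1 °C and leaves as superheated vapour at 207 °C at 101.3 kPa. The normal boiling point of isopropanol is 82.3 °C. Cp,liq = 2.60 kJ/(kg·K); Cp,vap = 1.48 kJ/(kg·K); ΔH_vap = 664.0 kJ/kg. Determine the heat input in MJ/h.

Q = 6940 MJ/h

liquid -49.1→82.3 °C: 341.64 kJ/kg
vaporisation at 82.3 °C: 664 kJ/kg
vapour 82.3→207 °C: 184.56 kJ/kg
Δh = 341.64 + 664 + 184.56 = 1190.2 kJ/kg
Q = ṁ·Δh = 97.23 kg/min × 1190.2 kJ/kg = 115720 kJ/min
|Q| = 1928.7 kW = 6943.4 MJ/h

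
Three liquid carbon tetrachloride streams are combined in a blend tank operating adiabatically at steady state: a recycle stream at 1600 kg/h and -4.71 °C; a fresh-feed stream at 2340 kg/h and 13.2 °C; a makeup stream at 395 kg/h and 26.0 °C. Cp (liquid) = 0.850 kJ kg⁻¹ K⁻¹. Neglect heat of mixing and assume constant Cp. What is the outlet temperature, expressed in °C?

Adiabatic, steady state ⇒ Σ ṁᵢCp,ᵢ(T_out − Tᵢ) = 0
T_out = Σ ṁᵢCp,ᵢTᵢ / Σ ṁᵢCp,ᵢ
      = 28579 / 3684.8 = 7.7559 °C

T_out = 7.76 °C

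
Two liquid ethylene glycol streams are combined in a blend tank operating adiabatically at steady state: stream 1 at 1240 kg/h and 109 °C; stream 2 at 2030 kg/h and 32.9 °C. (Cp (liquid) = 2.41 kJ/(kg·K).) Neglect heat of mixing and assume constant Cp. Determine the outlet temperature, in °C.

No heat crosses the boundary, so H_out = H_in.
T_out = Σ ṁᵢCp,ᵢTᵢ / Σ ṁᵢCp,ᵢ
      = 486690 / 7880.7 = 61.757 °C

T_out = 61.8 °C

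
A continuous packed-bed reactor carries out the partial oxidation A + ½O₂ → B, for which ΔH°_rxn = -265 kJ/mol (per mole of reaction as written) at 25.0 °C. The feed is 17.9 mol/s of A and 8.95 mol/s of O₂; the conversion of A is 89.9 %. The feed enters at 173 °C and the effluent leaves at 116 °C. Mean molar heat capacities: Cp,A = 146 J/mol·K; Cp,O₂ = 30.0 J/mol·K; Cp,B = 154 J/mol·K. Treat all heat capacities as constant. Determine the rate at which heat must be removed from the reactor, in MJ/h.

Extent of reaction ξ = 0.899 × 17.9 = 16.092 mol/s
Reaction term: ξ·ΔH°_rxn = 16.092 × -265 = -4264.4 kJ/s
Sensible, feed 173→25 °C: -426.52 kJ/s
Outlet flows (mol/s): A 1.8079, O₂ 0.90395, B 16.092
Sensible, products 25→116 °C: 252 kJ/s
Q = ΔH = -4438.9 kJ/s = -4438.9 kW
Heat removed = 15980 MJ/h

Q_out = 16000 MJ/h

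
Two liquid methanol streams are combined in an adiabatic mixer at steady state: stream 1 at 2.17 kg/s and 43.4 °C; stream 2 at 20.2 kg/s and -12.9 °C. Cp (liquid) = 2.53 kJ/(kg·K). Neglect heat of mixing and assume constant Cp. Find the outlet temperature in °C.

T_out = -7.44 °C

No heat crosses the boundary, so H_out = H_in.
Σ ṁᵢCp,ᵢTᵢ = 2.17×2.53×43.4 + 20.2×2.53×-12.9 = -421
Σ ṁᵢCp,ᵢ = 2.17×2.53 + 20.2×2.53 = 56.596
T_out = -421 / 56.596 = -7.4386 °C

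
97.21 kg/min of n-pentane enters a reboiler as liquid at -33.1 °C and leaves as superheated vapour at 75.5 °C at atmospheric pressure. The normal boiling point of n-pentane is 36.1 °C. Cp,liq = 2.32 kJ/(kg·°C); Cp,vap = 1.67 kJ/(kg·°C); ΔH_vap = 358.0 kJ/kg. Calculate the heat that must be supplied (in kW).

liquid -33.1→36.1 °C: 160.54 kJ/kg
vaporisation at 36.1 °C: 358 kJ/kg
vapour 36.1→75.5 °C: 65.798 kJ/kg
Δh = 160.54 + 358 + 65.798 = 584.34 kJ/kg
Q = ṁ·Δh = 97.21 kg/min × 584.34 kJ/kg = 56804 kJ/min
|Q| = 946.73 kW

Q = 947 kW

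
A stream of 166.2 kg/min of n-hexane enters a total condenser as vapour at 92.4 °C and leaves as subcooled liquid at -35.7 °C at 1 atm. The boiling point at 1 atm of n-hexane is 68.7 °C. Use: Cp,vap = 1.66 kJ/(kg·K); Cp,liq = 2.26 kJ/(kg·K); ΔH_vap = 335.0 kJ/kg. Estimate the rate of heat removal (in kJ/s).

Q_c = 1690 kJ/s

vapour 92.4→68.7 °C: -39.342 kJ/kg
condensation at 68.7 °C: -335 kJ/kg
liquid 68.7→-35.7 °C: -235.94 kJ/kg
Δh = -39.342 + -335 + -235.94 = -610.29 kJ/kg
Q = ṁ·Δh = 166.2 kg/min × -610.29 kJ/kg = -101430 kJ/min
|Q| = 1690.5 kW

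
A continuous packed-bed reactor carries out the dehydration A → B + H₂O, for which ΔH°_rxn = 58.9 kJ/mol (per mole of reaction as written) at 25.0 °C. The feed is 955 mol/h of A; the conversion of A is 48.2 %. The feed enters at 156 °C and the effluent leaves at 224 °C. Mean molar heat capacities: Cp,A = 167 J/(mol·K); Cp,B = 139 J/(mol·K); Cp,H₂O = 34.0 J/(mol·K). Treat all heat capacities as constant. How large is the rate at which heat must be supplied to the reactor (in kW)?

Extent of reaction ξ = 0.482 × 955 = 460.31 mol/h
Reaction term: ξ·ΔH°_rxn = 460.31 × 58.9 = 27112 kJ/h
Sensible, feed 156→25 °C: -20893 kJ/h
Outlet flows (mol/h): A 494.69, B 460.31, H₂O 460.31
Sensible, products 25→224 °C: 32287 kJ/h
Q = ΔH = 38507 kJ/h = 10.696 kW
Heat supplied = 10.696 kW

Q_in = 10.7 kW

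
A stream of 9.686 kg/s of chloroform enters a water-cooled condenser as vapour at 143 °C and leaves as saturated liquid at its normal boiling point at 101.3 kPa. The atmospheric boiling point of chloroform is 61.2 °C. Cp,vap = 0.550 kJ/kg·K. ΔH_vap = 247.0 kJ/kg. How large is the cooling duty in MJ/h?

vapour 143→61.2 °C: -44.99 kJ/kg
condensation at 61.2 °C: -247 kJ/kg
Δh = -44.99 + -247 = -291.99 kJ/kg
Q = ṁ·Δh = 9.686 kg/s × -291.99 kJ/kg = -2828.2 kJ/s
|Q| = 2828.2 kW = 10182 MJ/h

Q_c = 10200 MJ/h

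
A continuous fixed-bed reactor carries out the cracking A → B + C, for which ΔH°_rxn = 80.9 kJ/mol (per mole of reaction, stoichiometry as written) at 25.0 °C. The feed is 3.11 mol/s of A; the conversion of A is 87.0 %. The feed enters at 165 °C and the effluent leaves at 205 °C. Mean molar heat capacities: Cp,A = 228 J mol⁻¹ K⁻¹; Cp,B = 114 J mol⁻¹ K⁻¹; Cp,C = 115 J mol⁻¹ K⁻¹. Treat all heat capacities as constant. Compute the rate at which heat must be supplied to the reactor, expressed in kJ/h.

Q_in = 892000 kJ/h

Extent of reaction ξ = 0.870 × 3.11 = 2.7057 mol/s
Reaction term: ξ·ΔH°_rxn = 2.7057 × 80.9 = 218.89 kJ/s
Sensible, feed 165→25 °C: -99.271 kJ/s
Outlet flows (mol/s): A 0.4043, B 2.7057, C 2.7057
Sensible, products 25→205 °C: 128.12 kJ/s
Q = ΔH = 247.74 kJ/s = 247.74 kW
Heat supplied = 891870 kJ/h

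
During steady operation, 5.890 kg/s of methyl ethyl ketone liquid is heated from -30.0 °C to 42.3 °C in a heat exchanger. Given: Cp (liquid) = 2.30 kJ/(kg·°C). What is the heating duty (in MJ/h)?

Q = 3530 MJ/h

Q = ṁ·Cp·ΔT = 5.890 × 2.30 × (42.3 − -30.0) = 979.45 kJ/s
Heating duty = 3526 MJ/h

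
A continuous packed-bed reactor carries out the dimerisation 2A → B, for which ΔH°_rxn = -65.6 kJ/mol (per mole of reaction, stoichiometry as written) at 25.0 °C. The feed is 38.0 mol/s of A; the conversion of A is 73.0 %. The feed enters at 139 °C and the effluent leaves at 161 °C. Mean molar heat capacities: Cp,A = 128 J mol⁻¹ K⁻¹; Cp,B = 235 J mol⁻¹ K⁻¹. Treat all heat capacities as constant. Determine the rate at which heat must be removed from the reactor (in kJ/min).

Q_out = 50500 kJ/min

Extent of reaction ξ = 0.730 × 38.0 / 2 = 13.87 mol/s
Reaction term: ξ·ΔH°_rxn = 13.87 × -65.6 = -909.87 kJ/s
Sensible, feed 139→25 °C: -554.5 kJ/s
Outlet flows (mol/s): A 10.26, B 13.87
Sensible, products 25→161 °C: 621.89 kJ/s
Q = ΔH = -842.48 kJ/s = -842.48 kW
Heat removed = 50549 kJ/min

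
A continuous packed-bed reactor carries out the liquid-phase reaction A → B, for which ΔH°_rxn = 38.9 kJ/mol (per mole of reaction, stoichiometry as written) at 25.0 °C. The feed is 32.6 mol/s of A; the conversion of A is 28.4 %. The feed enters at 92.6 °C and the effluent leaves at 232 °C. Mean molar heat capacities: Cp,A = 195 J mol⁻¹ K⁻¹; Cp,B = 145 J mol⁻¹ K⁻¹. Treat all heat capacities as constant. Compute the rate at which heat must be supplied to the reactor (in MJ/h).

Q_in = 4140 MJ/h

Extent of reaction ξ = 0.284 × 32.6 = 9.2584 mol/s
Reaction term: ξ·ΔH°_rxn = 9.2584 × 38.9 = 360.15 kJ/s
Sensible, feed 92.6→25 °C: -429.73 kJ/s
Outlet flows (mol/s): A 23.342, B 9.2584
Sensible, products 25→232 °C: 1220.1 kJ/s
Q = ΔH = 1150.5 kJ/s = 1150.5 kW
Heat supplied = 4141.8 MJ/h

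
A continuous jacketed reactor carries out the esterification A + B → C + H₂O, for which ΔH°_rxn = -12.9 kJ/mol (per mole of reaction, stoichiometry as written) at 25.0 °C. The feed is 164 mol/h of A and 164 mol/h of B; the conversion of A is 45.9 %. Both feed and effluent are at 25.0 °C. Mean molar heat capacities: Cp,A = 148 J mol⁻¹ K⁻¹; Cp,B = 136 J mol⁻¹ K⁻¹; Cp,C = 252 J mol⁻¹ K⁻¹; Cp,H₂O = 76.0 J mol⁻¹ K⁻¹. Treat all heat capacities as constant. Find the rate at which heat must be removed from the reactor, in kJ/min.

Q_out = 16.2 kJ/min

Extent of reaction ξ = 0.459 × 164 = 75.276 mol/h
Reaction term: ξ·ΔH°_rxn = 75.276 × -12.9 = -971.06 kJ/h
Q = ΔH = -971.06 kJ/h = -0.26974 kW
Heat removed = 16.184 kJ/min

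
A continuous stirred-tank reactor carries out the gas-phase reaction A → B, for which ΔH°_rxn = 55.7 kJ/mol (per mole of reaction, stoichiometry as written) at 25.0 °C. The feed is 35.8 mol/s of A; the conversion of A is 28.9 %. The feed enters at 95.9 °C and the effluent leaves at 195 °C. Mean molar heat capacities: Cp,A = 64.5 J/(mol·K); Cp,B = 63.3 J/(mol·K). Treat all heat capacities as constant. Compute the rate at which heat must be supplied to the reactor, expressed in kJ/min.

Q_in = 48200 kJ/min

Extent of reaction ξ = 0.289 × 35.8 = 10.346 mol/s
Reaction term: ξ·ΔH°_rxn = 10.346 × 55.7 = 576.28 kJ/s
Sensible, feed 95.9→25 °C: -163.72 kJ/s
Outlet flows (mol/s): A 25.454, B 10.346
Sensible, products 25→195 °C: 390.44 kJ/s
Q = ΔH = 803 kJ/s = 803 kW
Heat supplied = 48180 kJ/min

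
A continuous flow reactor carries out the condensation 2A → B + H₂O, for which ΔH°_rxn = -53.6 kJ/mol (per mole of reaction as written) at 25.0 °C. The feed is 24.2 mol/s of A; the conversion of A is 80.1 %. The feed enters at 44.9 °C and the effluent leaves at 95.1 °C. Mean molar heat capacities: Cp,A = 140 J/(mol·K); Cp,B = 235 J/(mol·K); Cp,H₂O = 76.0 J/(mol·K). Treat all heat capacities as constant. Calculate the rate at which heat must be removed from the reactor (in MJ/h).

Q_out = 1180 MJ/h

Extent of reaction ξ = 0.801 × 24.2 / 2 = 9.6921 mol/s
Reaction term: ξ·ΔH°_rxn = 9.6921 × -53.6 = -519.5 kJ/s
Sensible, feed 44.9→25 °C: -67.421 kJ/s
Outlet flows (mol/s): A 4.8158, B 9.6921, H₂O 9.6921
Sensible, products 25→95.1 °C: 258.56 kJ/s
Q = ΔH = -328.36 kJ/s = -328.36 kW
Heat removed = 1182.1 MJ/h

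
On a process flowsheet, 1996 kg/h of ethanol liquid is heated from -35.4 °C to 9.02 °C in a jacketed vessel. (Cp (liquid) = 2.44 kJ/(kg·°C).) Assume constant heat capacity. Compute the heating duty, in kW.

Q = 60.1 kW

Q = ṁ·Cp·ΔT = 1996 × 2.44 × (9.02 − -35.4) = 216340 kJ/h
Converting: 216340 / 3600 s = 60.093 kW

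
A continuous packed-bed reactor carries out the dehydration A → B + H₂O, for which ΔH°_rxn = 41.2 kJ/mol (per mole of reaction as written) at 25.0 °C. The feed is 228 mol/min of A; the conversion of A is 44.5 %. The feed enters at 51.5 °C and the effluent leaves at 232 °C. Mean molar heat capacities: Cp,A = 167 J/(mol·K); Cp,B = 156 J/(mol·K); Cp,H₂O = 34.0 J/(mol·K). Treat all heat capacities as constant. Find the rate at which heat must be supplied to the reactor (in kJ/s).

Q_in = 192 kJ/s

Extent of reaction ξ = 0.445 × 228 = 101.46 mol/min
Reaction term: ξ·ΔH°_rxn = 101.46 × 41.2 = 4180.2 kJ/min
Sensible, feed 51.5→25 °C: -1009 kJ/min
Outlet flows (mol/min): A 126.54, B 101.46, H₂O 101.46
Sensible, products 25→232 °C: 8364.8 kJ/min
Q = ΔH = 11536 kJ/min = 192.27 kW
Heat supplied = 192.27 kJ/s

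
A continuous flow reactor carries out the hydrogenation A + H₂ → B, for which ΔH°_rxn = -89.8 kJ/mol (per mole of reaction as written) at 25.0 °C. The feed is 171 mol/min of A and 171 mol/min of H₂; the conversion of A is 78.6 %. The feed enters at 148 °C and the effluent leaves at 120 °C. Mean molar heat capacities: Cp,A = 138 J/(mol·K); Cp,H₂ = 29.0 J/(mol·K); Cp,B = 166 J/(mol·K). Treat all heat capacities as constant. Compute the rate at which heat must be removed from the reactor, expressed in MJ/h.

Extent of reaction ξ = 0.786 × 171 = 134.41 mol/min
Reaction term: ξ·ΔH°_rxn = 134.41 × -89.8 = -12070 kJ/min
Sensible, feed 148→25 °C: -3512.5 kJ/min
Outlet flows (mol/min): A 36.594, H₂ 36.594, B 134.41
Sensible, products 25→120 °C: 2700.1 kJ/min
Q = ΔH = -12882 kJ/min = -214.7 kW
Heat removed = 772.92 MJ/h

Q_out = 773 MJ/h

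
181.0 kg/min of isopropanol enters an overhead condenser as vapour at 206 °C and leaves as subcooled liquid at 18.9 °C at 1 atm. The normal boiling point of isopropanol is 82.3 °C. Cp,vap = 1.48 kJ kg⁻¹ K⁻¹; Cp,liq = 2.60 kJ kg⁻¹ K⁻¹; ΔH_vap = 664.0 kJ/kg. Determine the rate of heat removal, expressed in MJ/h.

Q_c = 11000 MJ/h

vapour 206→82.3 °C: -183.08 kJ/kg
condensation at 82.3 °C: -664 kJ/kg
liquid 82.3→18.9 °C: -164.84 kJ/kg
Δh = -183.08 + -664 + -164.84 = -1011.9 kJ/kg
Q = ṁ·Δh = 181.0 kg/min × -1011.9 kJ/kg = -183160 kJ/min
|Q| = 3052.6 kW = 10989 MJ/h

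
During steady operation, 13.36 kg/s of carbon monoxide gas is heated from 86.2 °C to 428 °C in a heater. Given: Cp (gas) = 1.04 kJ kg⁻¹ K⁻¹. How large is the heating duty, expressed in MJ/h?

Q = 17100 MJ/h

Q = ṁ·Cp·ΔT = 13.36 × 1.04 × (428 − 86.2) = 4749.1 kJ/s
Heating duty = 17097 MJ/h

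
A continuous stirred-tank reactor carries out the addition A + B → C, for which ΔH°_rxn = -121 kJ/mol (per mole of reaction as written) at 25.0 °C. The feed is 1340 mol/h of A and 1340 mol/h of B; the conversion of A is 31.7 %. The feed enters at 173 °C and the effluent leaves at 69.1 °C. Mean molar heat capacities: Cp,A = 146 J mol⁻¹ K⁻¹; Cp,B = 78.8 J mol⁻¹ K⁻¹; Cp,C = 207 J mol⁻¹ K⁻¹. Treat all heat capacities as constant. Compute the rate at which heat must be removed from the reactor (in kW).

Q_out = 23.1 kW

Extent of reaction ξ = 0.317 × 1340 = 424.78 mol/h
Reaction term: ξ·ΔH°_rxn = 424.78 × -121 = -51398 kJ/h
Sensible, feed 173→25 °C: -44582 kJ/h
Outlet flows (mol/h): A 915.22, B 915.22, C 424.78
Sensible, products 25→69.1 °C: 12951 kJ/h
Q = ΔH = -83030 kJ/h = -23.064 kW
Heat removed = 23.064 kW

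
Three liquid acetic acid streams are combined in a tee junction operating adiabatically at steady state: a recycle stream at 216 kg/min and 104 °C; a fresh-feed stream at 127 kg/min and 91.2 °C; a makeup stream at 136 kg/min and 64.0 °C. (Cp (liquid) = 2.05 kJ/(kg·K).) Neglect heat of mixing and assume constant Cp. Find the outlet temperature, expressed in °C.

T_out = 89.2 °C

No heat crosses the boundary, so H_out = H_in.
T_out = Σ ṁᵢCp,ᵢTᵢ / Σ ṁᵢCp,ᵢ
      = 87638 / 981.95 = 89.249 °C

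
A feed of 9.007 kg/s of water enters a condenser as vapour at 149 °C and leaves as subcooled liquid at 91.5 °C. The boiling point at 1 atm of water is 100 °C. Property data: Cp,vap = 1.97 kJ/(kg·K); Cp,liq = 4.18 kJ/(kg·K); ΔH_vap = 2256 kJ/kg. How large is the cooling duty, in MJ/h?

vapour 149→100 °C: -96.53 kJ/kg
condensation at 100 °C: -2256 kJ/kg
liquid 100→91.5 °C: -35.53 kJ/kg
Δh = -96.53 + -2256 + -35.53 = -2388.1 kJ/kg
Q = ṁ·Δh = 9.007 kg/s × -2388.1 kJ/kg = -21509 kJ/s
|Q| = 21509 kW = 77433 MJ/h

Q_c = 77400 MJ/h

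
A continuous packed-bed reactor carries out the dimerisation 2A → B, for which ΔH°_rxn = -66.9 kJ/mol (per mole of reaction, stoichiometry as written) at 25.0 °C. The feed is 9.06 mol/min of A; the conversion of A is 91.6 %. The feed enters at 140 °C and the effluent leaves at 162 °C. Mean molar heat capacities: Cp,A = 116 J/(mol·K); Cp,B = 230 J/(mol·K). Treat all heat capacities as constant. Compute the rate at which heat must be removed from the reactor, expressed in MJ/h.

Extent of reaction ξ = 0.916 × 9.06 / 2 = 4.1495 mol/min
Reaction term: ξ·ΔH°_rxn = 4.1495 × -66.9 = -277.6 kJ/min
Sensible, feed 140→25 °C: -120.86 kJ/min
Outlet flows (mol/min): A 0.76104, B 4.1495
Sensible, products 25→162 °C: 142.84 kJ/min
Q = ΔH = -255.62 kJ/min = -4.2603 kW
Heat removed = 15.337 MJ/h

Q_out = 15.3 MJ/h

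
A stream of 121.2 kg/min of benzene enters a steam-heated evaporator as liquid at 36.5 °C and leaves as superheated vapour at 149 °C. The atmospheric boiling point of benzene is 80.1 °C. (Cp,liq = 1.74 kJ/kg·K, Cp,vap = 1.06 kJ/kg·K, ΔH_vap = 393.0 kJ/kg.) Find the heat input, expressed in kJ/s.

Q = 1090 kJ/s

liquid 36.5→80.1 °C: 75.864 kJ/kg
vaporisation at 80.1 °C: 393 kJ/kg
vapour 80.1→149 °C: 73.034 kJ/kg
Δh = 75.864 + 393 + 73.034 = 541.9 kJ/kg
Q = ṁ·Δh = 121.2 kg/min × 541.9 kJ/kg = 65678 kJ/min
|Q| = 1094.6 kW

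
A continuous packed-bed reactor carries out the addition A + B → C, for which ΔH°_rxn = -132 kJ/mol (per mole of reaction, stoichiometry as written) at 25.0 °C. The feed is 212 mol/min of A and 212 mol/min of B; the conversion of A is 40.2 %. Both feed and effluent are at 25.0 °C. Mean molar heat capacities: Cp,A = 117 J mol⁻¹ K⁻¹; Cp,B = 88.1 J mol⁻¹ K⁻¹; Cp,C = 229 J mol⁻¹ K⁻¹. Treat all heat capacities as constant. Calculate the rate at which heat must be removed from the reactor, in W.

Extent of reaction ξ = 0.402 × 212 = 85.224 mol/min
Reaction term: ξ·ΔH°_rxn = 85.224 × -132 = -11250 kJ/min
Q = ΔH = -11250 kJ/min = -187.49 kW
Heat removed = 187490 W

Q_out = 187000 W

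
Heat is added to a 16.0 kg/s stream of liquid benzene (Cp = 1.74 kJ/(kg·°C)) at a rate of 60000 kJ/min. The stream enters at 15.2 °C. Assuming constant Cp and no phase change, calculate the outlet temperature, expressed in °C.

Q = 60000 kJ/min = 1000 kJ/s
ΔT = Q/(ṁ·Cp) = 1000/(16.0×1.74) = 35.92 K
T_out = 15.2 + 35.92 = 51.12 °C

T_out = 51.1 °C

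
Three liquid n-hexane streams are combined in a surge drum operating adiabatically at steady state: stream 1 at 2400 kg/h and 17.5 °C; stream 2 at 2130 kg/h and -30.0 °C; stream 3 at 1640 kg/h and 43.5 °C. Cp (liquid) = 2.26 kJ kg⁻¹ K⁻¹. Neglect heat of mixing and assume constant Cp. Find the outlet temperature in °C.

T_out = 8.01 °C

Adiabatic, steady state ⇒ Σ ṁᵢCp,ᵢ(T_out − Tᵢ) = 0
T_out = Σ ṁᵢCp,ᵢTᵢ / Σ ṁᵢCp,ᵢ
      = 111730 / 13944 = 8.013 °C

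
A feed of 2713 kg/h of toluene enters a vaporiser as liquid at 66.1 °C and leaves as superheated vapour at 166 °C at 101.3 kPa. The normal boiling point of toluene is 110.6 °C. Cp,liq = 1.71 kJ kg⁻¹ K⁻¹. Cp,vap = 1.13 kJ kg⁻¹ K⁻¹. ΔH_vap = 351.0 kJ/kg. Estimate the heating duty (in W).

liquid 66.1→110.6 °C: 76.095 kJ/kg
vaporisation at 110.6 °C: 351 kJ/kg
vapour 110.6→166 °C: 62.602 kJ/kg
Δh = 76.095 + 351 + 62.602 = 489.7 kJ/kg
Q = ṁ·Δh = 2713 kg/h × 489.7 kJ/kg = 1.3285e+06 kJ/h
|Q| = 369.04 kW = 369040 W

Q = 369000 W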